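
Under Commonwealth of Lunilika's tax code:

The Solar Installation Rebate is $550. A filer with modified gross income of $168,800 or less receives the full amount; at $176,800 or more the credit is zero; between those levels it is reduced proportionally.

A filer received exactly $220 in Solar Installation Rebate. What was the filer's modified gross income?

$173,600

$220 is 220/550 of the full $550, so 330/550 of the $8,000 range has been used: income = $168,800 + $8,000 × 330/550 = $173,600.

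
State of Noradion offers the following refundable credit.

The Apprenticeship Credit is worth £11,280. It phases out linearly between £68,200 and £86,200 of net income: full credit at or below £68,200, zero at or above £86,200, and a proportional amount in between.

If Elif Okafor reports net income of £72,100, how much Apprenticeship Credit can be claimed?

£8,836

Apprenticeship Credit: £72,100 is £3,900 into a £18,000 phase-out range, leaving 14,100/18,000 of the credit: £11,280 × 14,100/18,000 = £8,836.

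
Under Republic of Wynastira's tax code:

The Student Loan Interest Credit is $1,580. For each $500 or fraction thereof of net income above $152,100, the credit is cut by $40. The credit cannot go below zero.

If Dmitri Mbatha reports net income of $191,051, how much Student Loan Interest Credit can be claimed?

Student Loan Interest Credit: income exceeds $152,100 by $38,951 → 78 increments × $40 = $3,120 ≥ base, so the credit is $0.

$0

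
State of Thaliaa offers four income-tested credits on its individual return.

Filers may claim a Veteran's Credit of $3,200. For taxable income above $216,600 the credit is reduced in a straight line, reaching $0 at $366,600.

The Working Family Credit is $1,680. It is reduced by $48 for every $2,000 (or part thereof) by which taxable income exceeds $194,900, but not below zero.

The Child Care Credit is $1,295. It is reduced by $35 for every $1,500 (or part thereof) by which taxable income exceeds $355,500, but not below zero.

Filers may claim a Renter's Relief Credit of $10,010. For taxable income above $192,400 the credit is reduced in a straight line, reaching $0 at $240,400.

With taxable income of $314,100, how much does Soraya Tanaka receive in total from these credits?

Veteran's Credit: $314,100 is $97,500 into a $150,000 phase-out range, leaving 52,500/150,000 of the credit: $3,200 × 52,500/150,000 = $1,120.
Working Family Credit: income exceeds $194,900 by $119,200 → 60 increments × $48 = $2,880 ≥ base, so the credit is $0.
Child Care Credit: $314,100 is at or below the $355,500 threshold, so the full $1,295 applies.
Renter's Relief Credit: $314,100 is at or above $240,400, so the credit is $0.
Total: $1,120 + $0 + $1,295 + $0 = $2,415.

$2,415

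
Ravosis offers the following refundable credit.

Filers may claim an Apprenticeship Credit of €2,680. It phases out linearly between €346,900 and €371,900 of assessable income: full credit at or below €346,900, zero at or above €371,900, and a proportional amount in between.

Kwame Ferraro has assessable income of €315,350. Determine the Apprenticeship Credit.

€2,680

Apprenticeship Credit: €315,350 is at or below the €346,900 threshold, so the full €2,680 applies.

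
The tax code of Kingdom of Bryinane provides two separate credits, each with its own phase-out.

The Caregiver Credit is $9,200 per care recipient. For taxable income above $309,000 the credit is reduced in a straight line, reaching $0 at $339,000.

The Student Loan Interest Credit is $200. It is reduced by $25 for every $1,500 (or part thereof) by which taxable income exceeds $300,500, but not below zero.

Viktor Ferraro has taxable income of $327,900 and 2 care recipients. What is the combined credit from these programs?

$6,808

Caregiver Credit: base = 2 × $9,200 = $18,400. $327,900 is $18,900 into a $30,000 phase-out range, leaving 11,100/30,000 of the credit: $18,400 × 11,100/30,000 = $6,808.
Student Loan Interest Credit: income exceeds $300,500 by $27,400 → 19 increments × $25 = $475 ≥ base, so the credit is $0.
Total: $6,808 + $0 = $6,808.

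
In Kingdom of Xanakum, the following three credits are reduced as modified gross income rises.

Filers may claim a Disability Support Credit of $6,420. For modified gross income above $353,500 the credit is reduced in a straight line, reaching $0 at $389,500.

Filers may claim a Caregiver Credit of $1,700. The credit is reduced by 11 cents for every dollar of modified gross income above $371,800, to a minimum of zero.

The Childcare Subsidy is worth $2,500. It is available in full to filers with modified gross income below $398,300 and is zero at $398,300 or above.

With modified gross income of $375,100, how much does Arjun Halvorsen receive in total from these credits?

Disability Support Credit: $375,100 is $21,600 into a $36,000 phase-out range, leaving 14,400/36,000 of the credit: $6,420 × 14,400/36,000 = $2,568.
Caregiver Credit: 11% of the $3,300 excess over $371,800 is $363; credit = $1,700 − $363 = $1,337.
Childcare Subsidy: $375,100 is below the $398,300 cutoff, so the full $2,500 applies.
Total: $2,568 + $1,337 + $2,500 = $6,405.

$6,405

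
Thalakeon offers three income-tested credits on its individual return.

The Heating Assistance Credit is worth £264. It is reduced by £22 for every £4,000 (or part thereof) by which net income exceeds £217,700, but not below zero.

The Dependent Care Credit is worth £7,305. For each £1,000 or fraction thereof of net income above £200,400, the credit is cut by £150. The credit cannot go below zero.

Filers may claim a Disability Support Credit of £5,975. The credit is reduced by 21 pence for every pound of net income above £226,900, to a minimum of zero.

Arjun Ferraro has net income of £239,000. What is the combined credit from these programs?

£5,021

Heating Assistance Credit: income exceeds £217,700 by £21,300, which is 6 full-or-partial £4,000 increments; reduction = 6 × £22 = £132, leaving £132.
Dependent Care Credit: income exceeds £200,400 by £38,600, which is 39 full-or-partial £1,000 increments; reduction = 39 × £150 = £5,850, leaving £1,455.
Disability Support Credit: 21% of the £12,100 excess over £226,900 is £2,541; credit = £5,975 − £2,541 = £3,434.
Total: £132 + £1,455 + £3,434 = £5,021.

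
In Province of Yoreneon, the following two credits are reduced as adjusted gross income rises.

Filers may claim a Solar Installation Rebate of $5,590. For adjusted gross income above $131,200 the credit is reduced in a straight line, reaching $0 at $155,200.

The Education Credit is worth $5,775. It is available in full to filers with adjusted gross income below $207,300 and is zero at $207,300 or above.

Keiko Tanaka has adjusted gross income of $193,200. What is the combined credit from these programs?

$5,775

Solar Installation Rebate: $193,200 is at or above $155,200, so the credit is $0.
Education Credit: $193,200 is below the $207,300 cutoff, so the full $5,775 applies.
Total: $0 + $5,775 = $5,775.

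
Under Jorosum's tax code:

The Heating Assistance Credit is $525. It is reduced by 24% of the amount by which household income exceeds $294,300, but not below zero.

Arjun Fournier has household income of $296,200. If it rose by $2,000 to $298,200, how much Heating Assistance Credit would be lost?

At $296,200 — 24% of the $1,900 excess over $294,300 is $456; credit = $525 − $456 = $69.
At $298,200 — 24% of the $3,900 excess over $294,300 is $936 ≥ base, so the credit is $0.
Lost: $69 − $0 = $69.

$69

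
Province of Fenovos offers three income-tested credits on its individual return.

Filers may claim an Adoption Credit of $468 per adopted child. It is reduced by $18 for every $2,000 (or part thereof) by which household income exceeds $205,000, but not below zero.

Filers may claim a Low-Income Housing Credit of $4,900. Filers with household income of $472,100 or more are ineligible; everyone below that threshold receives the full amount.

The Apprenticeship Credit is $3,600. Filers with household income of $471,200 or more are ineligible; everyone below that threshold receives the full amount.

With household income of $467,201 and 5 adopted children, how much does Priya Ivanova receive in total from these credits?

Adoption Credit: base = 5 × $468 = $2,340. income exceeds $205,000 by $262,201 → 132 increments × $18 = $2,376 ≥ base, so the credit is $0.
Low-Income Housing Credit: $467,201 is below the $472,100 cutoff, so the full $4,900 applies.
Apprenticeship Credit: $467,201 is below the $471,200 cutoff, so the full $3,600 applies.
Total: $0 + $4,900 + $3,600 = $8,500.

$8,500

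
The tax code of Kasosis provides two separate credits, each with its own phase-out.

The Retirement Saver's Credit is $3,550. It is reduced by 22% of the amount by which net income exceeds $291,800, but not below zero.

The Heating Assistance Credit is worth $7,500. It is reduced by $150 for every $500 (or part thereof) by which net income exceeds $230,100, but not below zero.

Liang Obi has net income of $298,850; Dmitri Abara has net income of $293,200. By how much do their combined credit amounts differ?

Liang ($298,850): Retirement Saver's Credit: 22% of the $7,050 excess over $291,800 is $1,551; credit = $3,550 − $1,551 = $1,999. Heating Assistance Credit: income exceeds $230,100 by $68,750 → 138 increments × $150 = $20,700 ≥ base, so the credit is $0. total $1,999 + $0 = $1,999
Dmitri ($293,200): Retirement Saver's Credit: 22% of the $1,400 excess over $291,800 is $308; credit = $3,550 − $308 = $3,242. Heating Assistance Credit: income exceeds $230,100 by $63,100 → 127 increments × $150 = $19,050 ≥ base, so the credit is $0. total $3,242 + $0 = $3,242
Difference: |$1,999 − $3,242| = $1,243.

$1,243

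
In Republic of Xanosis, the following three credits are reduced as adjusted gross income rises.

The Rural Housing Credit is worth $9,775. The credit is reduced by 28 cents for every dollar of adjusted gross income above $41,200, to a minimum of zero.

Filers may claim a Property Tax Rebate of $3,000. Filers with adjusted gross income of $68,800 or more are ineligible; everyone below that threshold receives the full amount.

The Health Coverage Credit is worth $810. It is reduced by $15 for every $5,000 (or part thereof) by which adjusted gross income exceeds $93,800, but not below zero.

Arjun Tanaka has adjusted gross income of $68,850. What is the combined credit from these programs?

Rural Housing Credit: 28% of the $27,650 excess over $41,200 is $7,742; credit = $9,775 − $7,742 = $2,033.
Property Tax Rebate: $68,850 meets or exceeds the $68,800 cutoff, so the credit is $0.
Health Coverage Credit: $68,850 is at or below the $93,800 threshold, so the full $810 applies.
Total: $2,033 + $0 + $810 = $2,843.

$2,843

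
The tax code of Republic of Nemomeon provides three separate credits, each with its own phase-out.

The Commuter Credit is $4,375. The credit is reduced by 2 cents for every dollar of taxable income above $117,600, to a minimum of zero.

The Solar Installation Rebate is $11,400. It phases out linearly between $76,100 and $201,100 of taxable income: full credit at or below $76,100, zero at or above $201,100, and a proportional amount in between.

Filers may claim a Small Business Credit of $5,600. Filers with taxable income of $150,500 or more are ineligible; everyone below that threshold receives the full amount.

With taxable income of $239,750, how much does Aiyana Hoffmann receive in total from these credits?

$1,932

Commuter Credit: 2% of the $122,150 excess over $117,600 is $2,443; credit = $4,375 − $2,443 = $1,932.
Solar Installation Rebate: $239,750 is at or above $201,100, so the credit is $0.
Small Business Credit: $239,750 meets or exceeds the $150,500 cutoff, so the credit is $0.
Total: $1,932 + $0 + $0 = $1,932.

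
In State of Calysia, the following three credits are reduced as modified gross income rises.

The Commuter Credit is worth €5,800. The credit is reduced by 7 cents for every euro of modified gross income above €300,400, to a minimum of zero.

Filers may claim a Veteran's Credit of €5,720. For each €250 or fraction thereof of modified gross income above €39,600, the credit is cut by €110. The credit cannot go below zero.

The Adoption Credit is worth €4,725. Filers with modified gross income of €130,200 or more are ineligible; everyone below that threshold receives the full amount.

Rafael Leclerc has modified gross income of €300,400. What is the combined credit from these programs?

€5,800

Commuter Credit: €300,400 is at or below the €300,400 threshold, so the full €5,800 applies.
Veteran's Credit: income exceeds €39,600 by €260,800 → 1044 increments × €110 = €114,840 ≥ base, so the credit is €0.
Adoption Credit: €300,400 meets or exceeds the €130,200 cutoff, so the credit is €0.
Total: €5,800 + €0 + €0 = €5,800.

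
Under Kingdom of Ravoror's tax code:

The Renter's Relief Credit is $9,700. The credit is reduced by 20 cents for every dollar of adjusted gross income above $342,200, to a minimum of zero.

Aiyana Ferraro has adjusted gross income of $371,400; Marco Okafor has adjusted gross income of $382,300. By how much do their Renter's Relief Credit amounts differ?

$2,180

Aiyana ($371,400): Renter's Relief Credit: 20% of the $29,200 excess over $342,200 is $5,840; credit = $9,700 − $5,840 = $3,860.
Marco ($382,300): Renter's Relief Credit: 20% of the $40,100 excess over $342,200 is $8,020; credit = $9,700 − $8,020 = $1,680.
Difference: |$3,860 − $1,680| = $2,180.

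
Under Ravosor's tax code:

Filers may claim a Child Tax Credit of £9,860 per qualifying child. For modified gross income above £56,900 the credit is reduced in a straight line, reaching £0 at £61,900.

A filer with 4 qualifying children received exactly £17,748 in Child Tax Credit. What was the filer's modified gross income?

Full credit = 4 × £9,860 = £39,440.
£17,748 is 17,748/39,440 of the full £39,440, so 21,692/39,440 of the £5,000 range has been used: income = £56,900 + £5,000 × 21,692/39,440 = £59,650.

£59,650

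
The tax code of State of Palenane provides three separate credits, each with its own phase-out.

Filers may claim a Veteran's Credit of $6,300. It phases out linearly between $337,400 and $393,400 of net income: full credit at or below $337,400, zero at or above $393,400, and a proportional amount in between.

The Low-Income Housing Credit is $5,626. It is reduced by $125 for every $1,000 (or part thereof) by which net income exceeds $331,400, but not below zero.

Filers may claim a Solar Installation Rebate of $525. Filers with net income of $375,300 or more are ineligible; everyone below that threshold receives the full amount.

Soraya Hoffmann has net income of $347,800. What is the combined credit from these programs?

$9,156

Veteran's Credit: $347,800 is $10,400 into a $56,000 phase-out range, leaving 45,600/56,000 of the credit: $6,300 × 45,600/56,000 = $5,130.
Low-Income Housing Credit: income exceeds $331,400 by $16,400, which is 17 full-or-partial $1,000 increments; reduction = 17 × $125 = $2,125, leaving $3,501.
Solar Installation Rebate: $347,800 is below the $375,300 cutoff, so the full $525 applies.
Total: $5,130 + $3,501 + $525 = $9,156.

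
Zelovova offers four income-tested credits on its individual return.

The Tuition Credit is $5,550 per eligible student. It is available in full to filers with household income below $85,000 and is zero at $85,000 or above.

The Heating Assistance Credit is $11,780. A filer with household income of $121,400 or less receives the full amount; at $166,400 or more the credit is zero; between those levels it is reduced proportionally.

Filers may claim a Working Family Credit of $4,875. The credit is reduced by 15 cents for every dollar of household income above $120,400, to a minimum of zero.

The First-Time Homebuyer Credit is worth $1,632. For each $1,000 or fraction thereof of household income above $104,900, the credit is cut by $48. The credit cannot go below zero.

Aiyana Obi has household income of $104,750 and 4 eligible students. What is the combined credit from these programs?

$18,287

Tuition Credit: base = 4 × $5,550 = $22,200. $104,750 meets or exceeds the $85,000 cutoff, so the credit is $0.
Heating Assistance Credit: $104,750 is at or below the $121,400 threshold, so the full $11,780 applies.
Working Family Credit: $104,750 is at or below the $120,400 threshold, so the full $4,875 applies.
First-Time Homebuyer Credit: $104,750 is at or below the $104,900 threshold, so the full $1,632 applies.
Total: $0 + $11,780 + $4,875 + $1,632 = $18,287.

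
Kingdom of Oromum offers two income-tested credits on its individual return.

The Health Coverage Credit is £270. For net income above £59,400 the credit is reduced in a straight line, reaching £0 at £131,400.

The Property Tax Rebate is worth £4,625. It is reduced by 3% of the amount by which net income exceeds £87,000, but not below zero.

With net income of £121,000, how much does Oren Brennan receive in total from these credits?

Health Coverage Credit: £121,000 is £61,600 into a £72,000 phase-out range, leaving 10,400/72,000 of the credit: £270 × 10,400/72,000 = £39.
Property Tax Rebate: 3% of the £34,000 excess over £87,000 is £1,020; credit = £4,625 − £1,020 = £3,605.
Total: £39 + £3,605 = £3,644.

£3,644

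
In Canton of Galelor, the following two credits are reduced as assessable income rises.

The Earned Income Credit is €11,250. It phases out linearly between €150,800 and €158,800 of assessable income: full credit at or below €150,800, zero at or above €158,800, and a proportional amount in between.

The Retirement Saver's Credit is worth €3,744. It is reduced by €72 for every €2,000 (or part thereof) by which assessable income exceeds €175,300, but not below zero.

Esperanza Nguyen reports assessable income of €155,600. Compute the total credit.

€8,244

Earned Income Credit: €155,600 is €4,800 into a €8,000 phase-out range, leaving 3,200/8,000 of the credit: €11,250 × 3,200/8,000 = €4,500.
Retirement Saver's Credit: €155,600 is at or below the €175,300 threshold, so the full €3,744 applies.
Total: €4,500 + €3,744 = €8,244.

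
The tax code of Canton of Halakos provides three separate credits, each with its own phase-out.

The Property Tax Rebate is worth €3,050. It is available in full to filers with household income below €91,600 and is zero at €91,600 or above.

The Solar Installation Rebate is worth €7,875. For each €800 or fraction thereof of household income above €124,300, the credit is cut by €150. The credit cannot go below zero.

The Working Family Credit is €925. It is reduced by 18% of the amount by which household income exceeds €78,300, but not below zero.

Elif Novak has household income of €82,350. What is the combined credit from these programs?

€11,121

Property Tax Rebate: €82,350 is below the €91,600 cutoff, so the full €3,050 applies.
Solar Installation Rebate: €82,350 is at or below the €124,300 threshold, so the full €7,875 applies.
Working Family Credit: 18% of the €4,050 excess over €78,300 is €729; credit = €925 − €729 = €196.
Total: €3,050 + €7,875 + €196 = €11,121.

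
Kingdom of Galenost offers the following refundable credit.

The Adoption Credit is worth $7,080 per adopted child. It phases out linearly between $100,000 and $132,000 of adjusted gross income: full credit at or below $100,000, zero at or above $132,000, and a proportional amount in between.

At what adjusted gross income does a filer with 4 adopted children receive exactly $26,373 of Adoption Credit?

$102,200

Full credit = 4 × $7,080 = $28,320.
$26,373 is 26,373/28,320 of the full $28,320, so 1,947/28,320 of the $32,000 range has been used: income = $100,000 + $32,000 × 1,947/28,320 = $102,200.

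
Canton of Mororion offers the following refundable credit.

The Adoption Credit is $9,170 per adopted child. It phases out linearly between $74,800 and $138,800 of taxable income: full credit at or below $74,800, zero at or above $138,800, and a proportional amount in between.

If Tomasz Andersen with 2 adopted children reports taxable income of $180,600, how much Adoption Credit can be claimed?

$0

Adoption Credit: base = 2 × $9,170 = $18,340. $180,600 is at or above $138,800, so the credit is $0.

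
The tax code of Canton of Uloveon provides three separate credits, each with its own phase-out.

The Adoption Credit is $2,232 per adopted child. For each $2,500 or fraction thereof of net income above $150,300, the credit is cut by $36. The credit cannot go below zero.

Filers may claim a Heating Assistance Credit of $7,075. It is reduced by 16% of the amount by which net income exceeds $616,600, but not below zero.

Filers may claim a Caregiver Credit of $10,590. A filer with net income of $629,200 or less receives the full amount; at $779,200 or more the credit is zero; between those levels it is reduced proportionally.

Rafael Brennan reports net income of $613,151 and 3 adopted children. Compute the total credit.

Adoption Credit: base = 3 × $2,232 = $6,696. income exceeds $150,300 by $462,851 → 186 increments × $36 = $6,696 ≥ base, so the credit is $0.
Heating Assistance Credit: $613,151 is at or below the $616,600 threshold, so the full $7,075 applies.
Caregiver Credit: $613,151 is at or below the $629,200 threshold, so the full $10,590 applies.
Total: $0 + $7,075 + $10,590 = $17,665.

$17,665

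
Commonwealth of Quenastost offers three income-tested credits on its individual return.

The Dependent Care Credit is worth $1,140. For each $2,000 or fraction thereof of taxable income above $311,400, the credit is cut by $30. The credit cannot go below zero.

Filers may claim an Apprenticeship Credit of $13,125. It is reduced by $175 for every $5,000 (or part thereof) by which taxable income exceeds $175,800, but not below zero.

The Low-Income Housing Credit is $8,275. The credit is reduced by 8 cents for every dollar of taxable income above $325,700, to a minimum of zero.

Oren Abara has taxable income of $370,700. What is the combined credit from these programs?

Dependent Care Credit: income exceeds $311,400 by $59,300, which is 30 full-or-partial $2,000 increments; reduction = 30 × $30 = $900, leaving $240.
Apprenticeship Credit: income exceeds $175,800 by $194,900, which is 39 full-or-partial $5,000 increments; reduction = 39 × $175 = $6,825, leaving $6,300.
Low-Income Housing Credit: 8% of the $45,000 excess over $325,700 is $3,600; credit = $8,275 − $3,600 = $4,675.
Total: $240 + $6,300 + $4,675 = $11,215.

$11,215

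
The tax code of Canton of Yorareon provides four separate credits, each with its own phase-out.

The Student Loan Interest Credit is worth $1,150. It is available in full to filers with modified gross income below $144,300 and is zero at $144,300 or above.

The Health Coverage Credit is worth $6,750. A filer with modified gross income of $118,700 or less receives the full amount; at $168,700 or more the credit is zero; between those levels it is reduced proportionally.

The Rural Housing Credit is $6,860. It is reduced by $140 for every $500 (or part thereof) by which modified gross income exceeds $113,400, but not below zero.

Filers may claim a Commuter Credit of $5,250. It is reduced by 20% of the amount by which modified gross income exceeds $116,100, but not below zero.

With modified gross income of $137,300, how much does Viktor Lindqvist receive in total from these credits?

$6,539

Student Loan Interest Credit: $137,300 is below the $144,300 cutoff, so the full $1,150 applies.
Health Coverage Credit: $137,300 is $18,600 into a $50,000 phase-out range, leaving 31,400/50,000 of the credit: $6,750 × 31,400/50,000 = $4,239.
Rural Housing Credit: income exceeds $113,400 by $23,900, which is 48 full-or-partial $500 increments; reduction = 48 × $140 = $6,720, leaving $140.
Commuter Credit: 20% of the $21,200 excess over $116,100 is $4,240; credit = $5,250 − $4,240 = $1,010.
Total: $1,150 + $4,239 + $140 + $1,010 = $6,539.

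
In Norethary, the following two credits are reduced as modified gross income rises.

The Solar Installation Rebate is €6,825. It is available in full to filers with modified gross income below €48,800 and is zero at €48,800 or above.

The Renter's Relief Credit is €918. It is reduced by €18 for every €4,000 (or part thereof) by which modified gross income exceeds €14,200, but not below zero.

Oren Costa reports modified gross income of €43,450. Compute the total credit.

Solar Installation Rebate: €43,450 is below the €48,800 cutoff, so the full €6,825 applies.
Renter's Relief Credit: income exceeds €14,200 by €29,250, which is 8 full-or-partial €4,000 increments; reduction = 8 × €18 = €144, leaving €774.
Total: €6,825 + €774 = €7,599.

€7,599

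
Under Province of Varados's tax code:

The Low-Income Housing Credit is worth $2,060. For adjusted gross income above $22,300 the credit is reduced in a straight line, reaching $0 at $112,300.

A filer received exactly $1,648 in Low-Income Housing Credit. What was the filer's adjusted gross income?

$1,648 is 1,648/2,060 of the full $2,060, so 412/2,060 of the $90,000 range has been used: income = $22,300 + $90,000 × 412/2,060 = $40,300.

$40,300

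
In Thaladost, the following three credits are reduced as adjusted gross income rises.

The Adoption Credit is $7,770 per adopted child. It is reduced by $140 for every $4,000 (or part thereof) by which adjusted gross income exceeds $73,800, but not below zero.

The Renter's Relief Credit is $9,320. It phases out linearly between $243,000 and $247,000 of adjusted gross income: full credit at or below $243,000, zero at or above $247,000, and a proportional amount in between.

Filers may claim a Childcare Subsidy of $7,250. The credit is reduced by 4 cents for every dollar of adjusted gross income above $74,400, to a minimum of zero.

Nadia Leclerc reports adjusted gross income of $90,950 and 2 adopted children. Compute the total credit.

$30,748

Adoption Credit: base = 2 × $7,770 = $15,540. income exceeds $73,800 by $17,150, which is 5 full-or-partial $4,000 increments; reduction = 5 × $140 = $700, leaving $14,840.
Renter's Relief Credit: $90,950 is at or below the $243,000 threshold, so the full $9,320 applies.
Childcare Subsidy: 4% of the $16,550 excess over $74,400 is $662; credit = $7,250 − $662 = $6,588.
Total: $14,840 + $9,320 + $6,588 = $30,748.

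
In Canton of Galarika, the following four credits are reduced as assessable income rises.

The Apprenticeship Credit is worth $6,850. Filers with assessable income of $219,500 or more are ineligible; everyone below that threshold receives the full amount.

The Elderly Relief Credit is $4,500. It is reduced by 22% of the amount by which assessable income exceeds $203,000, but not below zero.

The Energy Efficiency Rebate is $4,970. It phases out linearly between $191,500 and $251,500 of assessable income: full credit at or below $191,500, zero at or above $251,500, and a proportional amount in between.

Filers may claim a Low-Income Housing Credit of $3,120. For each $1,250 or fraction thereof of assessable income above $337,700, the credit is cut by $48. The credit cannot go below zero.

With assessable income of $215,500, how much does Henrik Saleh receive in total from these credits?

Apprenticeship Credit: $215,500 is below the $219,500 cutoff, so the full $6,850 applies.
Elderly Relief Credit: 22% of the $12,500 excess over $203,000 is $2,750; credit = $4,500 − $2,750 = $1,750.
Energy Efficiency Rebate: $215,500 is $24,000 into a $60,000 phase-out range, leaving 36,000/60,000 of the credit: $4,970 × 36,000/60,000 = $2,982.
Low-Income Housing Credit: $215,500 is at or below the $337,700 threshold, so the full $3,120 applies.
Total: $6,850 + $1,750 + $2,982 + $3,120 = $14,702.

$14,702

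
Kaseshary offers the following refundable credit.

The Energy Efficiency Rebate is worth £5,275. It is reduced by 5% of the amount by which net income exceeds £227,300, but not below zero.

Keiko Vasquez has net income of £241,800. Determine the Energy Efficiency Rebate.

£4,550

Energy Efficiency Rebate: 5% of the £14,500 excess over £227,300 is £725; credit = £5,275 − £725 = £4,550.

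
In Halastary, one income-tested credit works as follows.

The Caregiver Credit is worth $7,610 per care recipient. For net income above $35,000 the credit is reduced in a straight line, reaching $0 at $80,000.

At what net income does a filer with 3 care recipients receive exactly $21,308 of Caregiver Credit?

$38,000

Full credit = 3 × $7,610 = $22,830.
$21,308 is 21,308/22,830 of the full $22,830, so 1,522/22,830 of the $45,000 range has been used: income = $35,000 + $45,000 × 1,522/22,830 = $38,000.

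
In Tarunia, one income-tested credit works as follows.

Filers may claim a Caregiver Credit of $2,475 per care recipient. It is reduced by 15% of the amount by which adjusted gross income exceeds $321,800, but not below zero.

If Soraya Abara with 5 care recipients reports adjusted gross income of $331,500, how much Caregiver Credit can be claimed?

$10,920

Caregiver Credit: base = 5 × $2,475 = $12,375. 15% of the $9,700 excess over $321,800 is $1,455; credit = $12,375 − $1,455 = $10,920.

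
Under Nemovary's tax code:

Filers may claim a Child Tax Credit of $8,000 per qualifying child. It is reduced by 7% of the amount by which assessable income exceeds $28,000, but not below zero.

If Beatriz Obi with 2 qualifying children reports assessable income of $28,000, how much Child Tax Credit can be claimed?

$16,000

Child Tax Credit: base = 2 × $8,000 = $16,000. $28,000 is at or below the $28,000 threshold, so the full $16,000 applies.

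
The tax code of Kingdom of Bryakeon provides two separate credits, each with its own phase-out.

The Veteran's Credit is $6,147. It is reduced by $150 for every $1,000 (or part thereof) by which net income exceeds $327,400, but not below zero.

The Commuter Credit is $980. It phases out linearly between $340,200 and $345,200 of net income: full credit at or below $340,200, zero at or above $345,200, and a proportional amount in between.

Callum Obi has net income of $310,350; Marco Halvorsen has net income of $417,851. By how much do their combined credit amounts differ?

Callum ($310,350): Veteran's Credit: $310,350 is at or below the $327,400 threshold, so the full $6,147 applies. Commuter Credit: $310,350 is at or below the $340,200 threshold, so the full $980 applies. total $6,147 + $980 = $7,127
Marco ($417,851): Veteran's Credit: income exceeds $327,400 by $90,451 → 91 increments × $150 = $13,650 ≥ base, so the credit is $0. Commuter Credit: $417,851 is at or above $345,200, so the credit is $0. total $0 + $0 = $0
Difference: |$7,127 − $0| = $7,127.

$7,127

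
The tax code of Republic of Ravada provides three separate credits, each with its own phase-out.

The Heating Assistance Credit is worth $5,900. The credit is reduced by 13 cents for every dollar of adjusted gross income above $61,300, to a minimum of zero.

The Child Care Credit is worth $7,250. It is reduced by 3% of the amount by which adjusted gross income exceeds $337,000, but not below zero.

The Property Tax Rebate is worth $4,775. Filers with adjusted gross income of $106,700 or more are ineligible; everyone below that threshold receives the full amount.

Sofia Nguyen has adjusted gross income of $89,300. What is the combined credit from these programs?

Heating Assistance Credit: 13% of the $28,000 excess over $61,300 is $3,640; credit = $5,900 − $3,640 = $2,260.
Child Care Credit: $89,300 is at or below the $337,000 threshold, so the full $7,250 applies.
Property Tax Rebate: $89,300 is below the $106,700 cutoff, so the full $4,775 applies.
Total: $2,260 + $7,250 + $4,775 = $14,285.

$14,285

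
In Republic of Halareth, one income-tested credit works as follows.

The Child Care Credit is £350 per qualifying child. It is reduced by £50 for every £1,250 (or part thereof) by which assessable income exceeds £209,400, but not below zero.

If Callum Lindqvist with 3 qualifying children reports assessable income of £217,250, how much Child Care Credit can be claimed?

£700

Child Care Credit: base = 3 × £350 = £1,050. income exceeds £209,400 by £7,850, which is 7 full-or-partial £1,250 increments; reduction = 7 × £50 = £350, leaving £700.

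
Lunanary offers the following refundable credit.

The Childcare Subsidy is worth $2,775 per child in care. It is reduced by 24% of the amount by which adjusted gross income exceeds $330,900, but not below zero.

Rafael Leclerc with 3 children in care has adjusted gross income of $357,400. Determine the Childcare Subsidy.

Childcare Subsidy: base = 3 × $2,775 = $8,325. 24% of the $26,500 excess over $330,900 is $6,360; credit = $8,325 − $6,360 = $1,965.

$1,965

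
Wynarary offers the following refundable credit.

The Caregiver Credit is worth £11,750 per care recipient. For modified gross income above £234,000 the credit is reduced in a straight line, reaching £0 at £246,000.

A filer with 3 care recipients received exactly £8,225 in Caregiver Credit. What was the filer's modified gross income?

£243,200

Full credit = 3 × £11,750 = £35,250.
£8,225 is 8,225/35,250 of the full £35,250, so 27,025/35,250 of the £12,000 range has been used: income = £234,000 + £12,000 × 27,025/35,250 = £243,200.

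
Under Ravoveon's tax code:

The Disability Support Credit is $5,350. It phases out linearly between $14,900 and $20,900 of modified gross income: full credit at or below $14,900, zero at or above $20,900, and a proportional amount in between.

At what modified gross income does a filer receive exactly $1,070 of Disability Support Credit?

$19,700

$1,070 is 1,070/5,350 of the full $5,350, so 4,280/5,350 of the $6,000 range has been used: income = $14,900 + $6,000 × 4,280/5,350 = $19,700.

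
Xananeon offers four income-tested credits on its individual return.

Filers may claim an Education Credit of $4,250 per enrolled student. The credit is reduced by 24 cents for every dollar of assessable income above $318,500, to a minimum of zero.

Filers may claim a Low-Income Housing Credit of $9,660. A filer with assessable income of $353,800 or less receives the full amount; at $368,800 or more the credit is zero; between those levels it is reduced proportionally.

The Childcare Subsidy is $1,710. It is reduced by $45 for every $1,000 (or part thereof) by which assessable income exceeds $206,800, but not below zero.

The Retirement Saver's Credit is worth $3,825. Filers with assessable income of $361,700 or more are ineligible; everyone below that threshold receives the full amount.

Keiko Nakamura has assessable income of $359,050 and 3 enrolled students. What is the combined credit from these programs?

Education Credit: base = 3 × $4,250 = $12,750. 24% of the $40,550 excess over $318,500 is $9,732; credit = $12,750 − $9,732 = $3,018.
Low-Income Housing Credit: $359,050 is $5,250 into a $15,000 phase-out range, leaving 9,750/15,000 of the credit: $9,660 × 9,750/15,000 = $6,279.
Childcare Subsidy: income exceeds $206,800 by $152,250 → 153 increments × $45 = $6,885 ≥ base, so the credit is $0.
Retirement Saver's Credit: $359,050 is below the $361,700 cutoff, so the full $3,825 applies.
Total: $3,018 + $6,279 + $0 + $3,825 = $13,122.

$13,122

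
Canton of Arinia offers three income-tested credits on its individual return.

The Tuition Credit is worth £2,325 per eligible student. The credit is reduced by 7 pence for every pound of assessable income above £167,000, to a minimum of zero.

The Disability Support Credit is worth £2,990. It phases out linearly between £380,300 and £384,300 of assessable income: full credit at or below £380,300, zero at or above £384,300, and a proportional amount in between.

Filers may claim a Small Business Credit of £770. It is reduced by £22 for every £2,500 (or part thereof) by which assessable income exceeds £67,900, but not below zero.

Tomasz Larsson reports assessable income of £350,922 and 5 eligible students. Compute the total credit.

£2,990

Tuition Credit: base = 5 × £2,325 = £11,625. 7% of the £183,922 excess over £167,000 is £12,874.54 ≥ base, so the credit is £0.
Disability Support Credit: £350,922 is at or below the £380,300 threshold, so the full £2,990 applies.
Small Business Credit: income exceeds £67,900 by £283,022 → 114 increments × £22 = £2,508 ≥ base, so the credit is £0.
Total: £0 + £2,990 + £0 = £2,990.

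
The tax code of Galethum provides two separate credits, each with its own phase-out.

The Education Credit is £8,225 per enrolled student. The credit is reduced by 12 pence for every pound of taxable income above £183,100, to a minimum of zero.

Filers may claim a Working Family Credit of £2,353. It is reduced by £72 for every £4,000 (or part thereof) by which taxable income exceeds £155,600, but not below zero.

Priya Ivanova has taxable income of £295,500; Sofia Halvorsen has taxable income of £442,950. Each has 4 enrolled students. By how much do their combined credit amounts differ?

Priya (£295,500): Education Credit: base = 4 × £8,225 = £32,900. 12% of the £112,400 excess over £183,100 is £13,488; credit = £32,900 − £13,488 = £19,412. Working Family Credit: income exceeds £155,600 by £139,900 → 35 increments × £72 = £2,520 ≥ base, so the credit is £0. total £19,412 + £0 = £19,412
Sofia (£442,950): Education Credit: base = 4 × £8,225 = £32,900. 12% of the £259,850 excess over £183,100 is £31,182; credit = £32,900 − £31,182 = £1,718. Working Family Credit: income exceeds £155,600 by £287,350 → 72 increments × £72 = £5,184 ≥ base, so the credit is £0. total £1,718 + £0 = £1,718
Difference: |£19,412 − £1,718| = £17,694.

£17,694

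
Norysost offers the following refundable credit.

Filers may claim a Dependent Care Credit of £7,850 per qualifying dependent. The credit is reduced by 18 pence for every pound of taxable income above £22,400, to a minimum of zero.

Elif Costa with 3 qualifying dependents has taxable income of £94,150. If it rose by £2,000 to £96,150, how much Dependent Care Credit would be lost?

£360

At £94,150 — base = 3 × £7,850 = £23,550. 18% of the £71,750 excess over £22,400 is £12,915; credit = £23,550 − £12,915 = £10,635.
At £96,150 — base = 3 × £7,850 = £23,550. 18% of the £73,750 excess over £22,400 is £13,275; credit = £23,550 − £13,275 = £10,275.
Lost: £10,635 − £10,275 = £360.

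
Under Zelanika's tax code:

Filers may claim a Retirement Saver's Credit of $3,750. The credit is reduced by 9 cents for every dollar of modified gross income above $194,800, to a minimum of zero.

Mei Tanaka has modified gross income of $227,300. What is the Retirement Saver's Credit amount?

$825

Retirement Saver's Credit: 9% of the $32,500 excess over $194,800 is $2,925; credit = $3,750 − $2,925 = $825.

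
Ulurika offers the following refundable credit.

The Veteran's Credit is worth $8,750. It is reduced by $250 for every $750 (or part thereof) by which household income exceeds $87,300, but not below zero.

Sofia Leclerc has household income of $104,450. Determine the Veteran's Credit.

$3,000

Veteran's Credit: income exceeds $87,300 by $17,150, which is 23 full-or-partial $750 increments; reduction = 23 × $250 = $5,750, leaving $3,000.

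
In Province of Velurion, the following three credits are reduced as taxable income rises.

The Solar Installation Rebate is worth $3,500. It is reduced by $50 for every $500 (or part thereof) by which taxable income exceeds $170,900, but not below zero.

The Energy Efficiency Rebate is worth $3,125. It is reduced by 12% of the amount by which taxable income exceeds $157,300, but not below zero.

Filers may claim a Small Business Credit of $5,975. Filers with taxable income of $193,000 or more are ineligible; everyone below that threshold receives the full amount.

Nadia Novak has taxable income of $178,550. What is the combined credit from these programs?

Solar Installation Rebate: income exceeds $170,900 by $7,650, which is 16 full-or-partial $500 increments; reduction = 16 × $50 = $800, leaving $2,700.
Energy Efficiency Rebate: 12% of the $21,250 excess over $157,300 is $2,550; credit = $3,125 − $2,550 = $575.
Small Business Credit: $178,550 is below the $193,000 cutoff, so the full $5,975 applies.
Total: $2,700 + $575 + $5,975 = $9,250.

$9,250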